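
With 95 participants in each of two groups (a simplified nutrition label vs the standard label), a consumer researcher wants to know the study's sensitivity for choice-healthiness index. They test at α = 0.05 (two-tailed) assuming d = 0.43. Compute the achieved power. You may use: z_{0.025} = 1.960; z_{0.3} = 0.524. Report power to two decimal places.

For two equal groups, power = Φ(d·√(n/2) − z_{α/2}).
d·√(n/2) = 0.43 × √(95/2) = 0.43 × 6.892 = 2.964.
z_β = 2.964 − 1.960 = 1.004.
Power = Φ(1.004) = 0.842.

power ≈ 0.84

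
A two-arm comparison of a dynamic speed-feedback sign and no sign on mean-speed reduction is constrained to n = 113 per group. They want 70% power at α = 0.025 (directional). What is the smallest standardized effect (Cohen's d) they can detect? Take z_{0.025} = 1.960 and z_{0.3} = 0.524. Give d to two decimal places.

For two independent groups of n = 113 each: d_min = (z_{α} + z_β)·√(2/n).
z-sum = 1.960 + 0.524 = 2.484.
d_min = 2.484 × √(2/113) = 2.484 × 0.1330 = 0.330.

d_min ≈ 0.33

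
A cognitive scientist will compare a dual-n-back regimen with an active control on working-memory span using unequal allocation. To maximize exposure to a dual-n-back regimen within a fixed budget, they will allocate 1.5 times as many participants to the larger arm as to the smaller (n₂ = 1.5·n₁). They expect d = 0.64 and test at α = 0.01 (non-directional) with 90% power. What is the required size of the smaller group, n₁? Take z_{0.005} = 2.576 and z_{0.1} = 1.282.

With allocation ratio k = n₂/n₁ = 1.5, Var(x̄₁−x̄₂) = σ²(1/n₁ + 1/(k·n₁)) = σ²·(k+1)/(k·n₁).
So n₁ = (1 + 1/k)·((z_{α/2} + z_β)/d)² = 1.667 × (3.858/0.64)².
n₁ = 1.667 × 36.34 = 60.6.
Round up: n₁ = 61, giving n₂ = ⌈1.5 × 61⌉ = ⌈91.5⌉ = 92.

n₁ = 61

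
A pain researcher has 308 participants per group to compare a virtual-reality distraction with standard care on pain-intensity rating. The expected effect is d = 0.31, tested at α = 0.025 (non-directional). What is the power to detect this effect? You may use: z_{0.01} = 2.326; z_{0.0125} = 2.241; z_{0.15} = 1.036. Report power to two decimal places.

power ≈ 0.95

For two equal groups, power = Φ(d·√(n/2) − z_{α/2}).
d·√(n/2) = 0.31 × √(308/2) = 0.31 × 12.410 = 3.847.
z_β = 3.847 − 2.241 = 1.606.
Power = Φ(1.606) = 0.946.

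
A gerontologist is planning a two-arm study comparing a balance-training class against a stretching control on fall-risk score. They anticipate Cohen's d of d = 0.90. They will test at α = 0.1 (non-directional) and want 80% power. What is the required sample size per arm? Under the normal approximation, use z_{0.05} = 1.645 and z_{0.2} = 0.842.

n = 16 per group

For two independent groups with equal n: n = 2·((z_{α/2} + z_β) / d)².
z_{α/2} + z_β = 1.645 + 0.842 = 2.487.
n = 2 × (2.487 / 0.90)² = 2 × 2.763² = 2 × 7.64 = 15.3.
Round up to the next whole participant.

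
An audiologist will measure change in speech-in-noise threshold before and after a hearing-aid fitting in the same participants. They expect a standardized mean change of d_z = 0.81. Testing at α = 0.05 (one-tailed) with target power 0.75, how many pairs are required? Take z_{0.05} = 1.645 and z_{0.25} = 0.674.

For a paired (one-sample on differences) test: n = ((z_{α} + z_β) / d)².
z_{α} + z_β = 1.645 + 0.674 = 2.319.
n = (2.319 / 0.81)² = 2.863² = 8.20.
Round up.

n = 9 pairs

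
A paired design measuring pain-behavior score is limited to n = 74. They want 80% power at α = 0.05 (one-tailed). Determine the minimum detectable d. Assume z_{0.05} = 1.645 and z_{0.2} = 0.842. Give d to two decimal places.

d_min ≈ 0.29

For a single sample (or paired design) of n = 74: d_min = (z_{α} + z_β)/√n.
z-sum = 1.645 + 0.842 = 2.487.
d_min = 2.487 / √74 = 2.487 / 8.602 = 0.289.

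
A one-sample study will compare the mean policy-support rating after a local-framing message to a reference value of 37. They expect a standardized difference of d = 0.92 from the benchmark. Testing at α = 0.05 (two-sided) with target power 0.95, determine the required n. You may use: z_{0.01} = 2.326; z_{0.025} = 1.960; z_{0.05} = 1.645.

For a one-sample test: n = ((z_{α/2} + z_β) / d)².
z_{α/2} + z_β = 1.960 + 1.645 = 3.605.
n = (3.605 / 0.92)² = 3.918² = 15.35.
Round up.

n = 16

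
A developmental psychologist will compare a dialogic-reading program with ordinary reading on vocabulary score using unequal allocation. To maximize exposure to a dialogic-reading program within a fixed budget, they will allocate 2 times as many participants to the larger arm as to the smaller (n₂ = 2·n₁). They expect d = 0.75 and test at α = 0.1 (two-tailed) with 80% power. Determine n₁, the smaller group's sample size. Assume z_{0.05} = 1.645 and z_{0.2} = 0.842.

n₁ = 17

With allocation ratio k = n₂/n₁ = 2, Var(x̄₁−x̄₂) = σ²(1/n₁ + 1/(k·n₁)) = σ²·(k+1)/(k·n₁).
So n₁ = (1 + 1/k)·((z_{α/2} + z_β)/d)² = 1.500 × (2.487/0.75)².
n₁ = 1.500 × 11.00 = 16.5.
Round up: n₁ = 17, giving n₂ = 2 × 17 = 34.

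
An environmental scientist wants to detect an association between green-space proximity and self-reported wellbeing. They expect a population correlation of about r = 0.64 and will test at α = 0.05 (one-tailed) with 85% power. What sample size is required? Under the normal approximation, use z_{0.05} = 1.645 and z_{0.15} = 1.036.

Fisher's z: C = ½·ln((1+r)/(1−r)) = ½·ln(4.5556) = 0.7582.
n = ((z_{α} + z_β)/C)² + 3.
(1.645 + 1.036) / 0.7582 = 2.681 / 0.7582 = 3.536.
n = 3.536² + 3 = 12.50 + 3 = 15.5.
Round up.

n = 16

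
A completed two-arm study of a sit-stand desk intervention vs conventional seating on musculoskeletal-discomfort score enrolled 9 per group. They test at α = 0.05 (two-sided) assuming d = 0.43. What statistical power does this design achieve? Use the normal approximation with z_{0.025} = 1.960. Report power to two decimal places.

For two equal groups, power = Φ(d·√(n/2) − z_{α/2}).
d·√(n/2) = 0.43 × √(9/2) = 0.43 × 2.121 = 0.912.
z_β = 0.912 − 1.960 = -1.048.
Power = Φ(-1.048) = 0.147.

power ≈ 0.15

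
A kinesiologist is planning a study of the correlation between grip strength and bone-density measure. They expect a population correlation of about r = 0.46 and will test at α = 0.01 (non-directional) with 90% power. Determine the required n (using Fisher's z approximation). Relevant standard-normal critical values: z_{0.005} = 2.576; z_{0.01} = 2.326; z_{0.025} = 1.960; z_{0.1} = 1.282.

Fisher's z: C = ½·ln((1+r)/(1−r)) = ½·ln(2.7037) = 0.4973.
n = ((z_{α/2} + z_β)/C)² + 3.
(2.576 + 1.282) / 0.4973 = 3.858 / 0.4973 = 7.758.
n = 7.758² + 3 = 60.18 + 3 = 63.2.
Round up.

n = 64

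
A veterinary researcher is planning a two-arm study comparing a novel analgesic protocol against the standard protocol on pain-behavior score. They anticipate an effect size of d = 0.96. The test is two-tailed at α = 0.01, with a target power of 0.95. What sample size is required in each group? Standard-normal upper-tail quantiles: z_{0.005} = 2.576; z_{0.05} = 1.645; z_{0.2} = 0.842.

n = 39 per group

For two independent groups with equal n: n = 2·((z_{α/2} + z_β) / d)².
z_{α/2} + z_β = 2.576 + 1.645 = 4.221.
n = 2 × (4.221 / 0.96)² = 2 × 4.397² = 2 × 19.33 = 38.7.
Round up to the next whole participant.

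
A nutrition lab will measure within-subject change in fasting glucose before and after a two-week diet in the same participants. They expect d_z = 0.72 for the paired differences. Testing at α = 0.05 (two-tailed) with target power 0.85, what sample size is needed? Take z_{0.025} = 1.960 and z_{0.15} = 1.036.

For a paired (one-sample on differences) test: n = ((z_{α/2} + z_β) / d)².
z_{α/2} + z_β = 1.960 + 1.036 = 2.996.
n = (2.996 / 0.72)² = 4.161² = 17.31.
Round up.

n = 18 pairs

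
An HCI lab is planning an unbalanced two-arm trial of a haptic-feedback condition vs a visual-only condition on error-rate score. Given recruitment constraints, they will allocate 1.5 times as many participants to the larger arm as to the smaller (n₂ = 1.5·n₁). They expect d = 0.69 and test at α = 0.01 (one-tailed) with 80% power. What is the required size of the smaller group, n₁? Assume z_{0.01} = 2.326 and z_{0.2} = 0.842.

n₁ = 36

With allocation ratio k = n₂/n₁ = 1.5, Var(x̄₁−x̄₂) = σ²(1/n₁ + 1/(k·n₁)) = σ²·(k+1)/(k·n₁).
So n₁ = (1 + 1/k)·((z_{α} + z_β)/d)² = 1.667 × (3.168/0.69)².
n₁ = 1.667 × 21.08 = 35.1.
Round up: n₁ = 36, giving n₂ = 1.5 × 36 = 54.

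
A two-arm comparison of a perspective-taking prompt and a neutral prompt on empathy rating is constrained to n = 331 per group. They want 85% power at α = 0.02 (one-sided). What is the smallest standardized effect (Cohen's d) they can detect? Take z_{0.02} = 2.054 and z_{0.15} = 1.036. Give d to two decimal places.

For two independent groups of n = 331 each: d_min = (z_{α} + z_β)·√(2/n).
z-sum = 2.054 + 1.036 = 3.090.
d_min = 3.090 × √(2/331) = 3.090 × 0.0777 = 0.240.

d_min ≈ 0.24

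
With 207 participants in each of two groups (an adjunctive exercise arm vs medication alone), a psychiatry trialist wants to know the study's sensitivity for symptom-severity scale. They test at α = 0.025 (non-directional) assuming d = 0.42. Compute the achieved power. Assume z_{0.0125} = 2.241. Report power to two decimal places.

For two equal groups, power = Φ(d·√(n/2) − z_{α/2}).
d·√(n/2) = 0.42 × √(207/2) = 0.42 × 10.173 = 4.273.
z_β = 4.273 − 2.241 = 2.032.
Power = Φ(2.032) = 0.979.

power ≈ 0.98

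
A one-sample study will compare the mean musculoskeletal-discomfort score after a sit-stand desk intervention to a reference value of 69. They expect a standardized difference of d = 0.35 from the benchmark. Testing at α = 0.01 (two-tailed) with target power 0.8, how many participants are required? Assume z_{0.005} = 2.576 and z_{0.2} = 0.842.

For a one-sample test: n = ((z_{α/2} + z_β) / d)².
z_{α/2} + z_β = 2.576 + 0.842 = 3.418.
n = (3.418 / 0.35)² = 9.766² = 95.37.
Round up.

n = 96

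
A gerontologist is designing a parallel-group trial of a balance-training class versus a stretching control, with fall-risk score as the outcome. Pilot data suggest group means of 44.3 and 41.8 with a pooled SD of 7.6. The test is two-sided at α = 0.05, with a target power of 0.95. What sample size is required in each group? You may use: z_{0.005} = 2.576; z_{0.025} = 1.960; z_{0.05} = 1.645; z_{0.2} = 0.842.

Cohen's d = |M₁ − M₂| / SD_pooled = |44.3 − 41.8| / 7.6 = 2.5 / 7.6 = 0.329.
For two independent groups with equal n: n = 2·((z_{α/2} + z_β) / d)².
z_{α/2} + z_β = 1.960 + 1.645 = 3.605.
n = 2 × (3.605 / 0.329)² = 2 × 10.957² = 2 × 120.07 = 240.1.
Round up to the next whole participant.

n = 241 per group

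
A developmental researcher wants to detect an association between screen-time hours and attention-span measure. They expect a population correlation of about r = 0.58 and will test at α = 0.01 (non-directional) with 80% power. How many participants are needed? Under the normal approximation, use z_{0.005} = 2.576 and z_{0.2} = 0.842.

Fisher's z: C = ½·ln((1+r)/(1−r)) = ½·ln(3.7619) = 0.6625.
n = ((z_{α/2} + z_β)/C)² + 3.
(2.576 + 0.842) / 0.6625 = 3.418 / 0.6625 = 5.159.
n = 5.159² + 3 = 26.62 + 3 = 29.6.
Round up.

n = 30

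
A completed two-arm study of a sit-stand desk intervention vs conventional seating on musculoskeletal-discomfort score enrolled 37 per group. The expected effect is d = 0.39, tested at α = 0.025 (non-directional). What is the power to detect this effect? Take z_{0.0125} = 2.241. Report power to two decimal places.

For two equal groups, power = Φ(d·√(n/2) − z_{α/2}).
d·√(n/2) = 0.39 × √(37/2) = 0.39 × 4.301 = 1.677.
z_β = 1.677 − 2.241 = -0.564.
Power = Φ(-0.564) = 0.287.

power ≈ 0.29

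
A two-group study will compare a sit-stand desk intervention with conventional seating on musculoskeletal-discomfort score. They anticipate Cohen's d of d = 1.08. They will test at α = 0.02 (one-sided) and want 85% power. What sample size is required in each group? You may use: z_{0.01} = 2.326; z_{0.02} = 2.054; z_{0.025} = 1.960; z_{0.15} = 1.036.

n = 17 per group

For two independent groups with equal n: n = 2·((z_{α} + z_β) / d)².
z_{α} + z_β = 2.054 + 1.036 = 3.090.
n = 2 × (3.090 / 1.08)² = 2 × 2.861² = 2 × 8.19 = 16.4.
Round up to the next whole participant.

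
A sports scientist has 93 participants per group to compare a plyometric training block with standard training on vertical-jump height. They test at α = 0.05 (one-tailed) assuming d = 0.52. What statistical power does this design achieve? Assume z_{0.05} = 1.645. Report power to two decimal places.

For two equal groups, power = Φ(d·√(n/2) − z_{α}).
d·√(n/2) = 0.52 × √(93/2) = 0.52 × 6.819 = 3.546.
z_β = 3.546 − 1.645 = 1.901.
Power = Φ(1.901) = 0.971.

power ≈ 0.97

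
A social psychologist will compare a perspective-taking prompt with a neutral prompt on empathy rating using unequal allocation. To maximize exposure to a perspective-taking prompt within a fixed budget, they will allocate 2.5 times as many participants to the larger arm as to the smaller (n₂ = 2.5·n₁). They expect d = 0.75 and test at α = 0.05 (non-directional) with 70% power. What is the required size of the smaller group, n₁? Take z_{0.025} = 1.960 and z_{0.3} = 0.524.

n₁ = 16

With allocation ratio k = n₂/n₁ = 2.5, Var(x̄₁−x̄₂) = σ²(1/n₁ + 1/(k·n₁)) = σ²·(k+1)/(k·n₁).
So n₁ = (1 + 1/k)·((z_{α/2} + z_β)/d)² = 1.400 × (2.484/0.75)².
n₁ = 1.400 × 10.97 = 15.4.
Round up: n₁ = 16, giving n₂ = 2.5 × 16 = 40.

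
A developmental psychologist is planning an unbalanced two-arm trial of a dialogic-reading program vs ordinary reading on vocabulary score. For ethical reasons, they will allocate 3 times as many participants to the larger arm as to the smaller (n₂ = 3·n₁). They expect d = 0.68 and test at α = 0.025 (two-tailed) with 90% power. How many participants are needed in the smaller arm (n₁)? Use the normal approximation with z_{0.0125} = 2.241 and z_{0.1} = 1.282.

n₁ = 36

With allocation ratio k = n₂/n₁ = 3, Var(x̄₁−x̄₂) = σ²(1/n₁ + 1/(k·n₁)) = σ²·(k+1)/(k·n₁).
So n₁ = (1 + 1/k)·((z_{α/2} + z_β)/d)² = 1.333 × (3.523/0.68)².
n₁ = 1.333 × 26.84 = 35.8.
Round up: n₁ = 36, giving n₂ = 3 × 36 = 108.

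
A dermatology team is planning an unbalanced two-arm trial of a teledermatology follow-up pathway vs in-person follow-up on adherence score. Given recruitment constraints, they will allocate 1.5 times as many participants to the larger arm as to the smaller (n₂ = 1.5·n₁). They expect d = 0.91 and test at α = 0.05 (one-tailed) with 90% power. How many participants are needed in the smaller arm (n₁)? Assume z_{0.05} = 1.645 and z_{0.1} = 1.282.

n₁ = 18

With allocation ratio k = n₂/n₁ = 1.5, Var(x̄₁−x̄₂) = σ²(1/n₁ + 1/(k·n₁)) = σ²·(k+1)/(k·n₁).
So n₁ = (1 + 1/k)·((z_{α} + z_β)/d)² = 1.667 × (2.927/0.91)².
n₁ = 1.667 × 10.35 = 17.2.
Round up: n₁ = 18, giving n₂ = 1.5 × 18 = 27.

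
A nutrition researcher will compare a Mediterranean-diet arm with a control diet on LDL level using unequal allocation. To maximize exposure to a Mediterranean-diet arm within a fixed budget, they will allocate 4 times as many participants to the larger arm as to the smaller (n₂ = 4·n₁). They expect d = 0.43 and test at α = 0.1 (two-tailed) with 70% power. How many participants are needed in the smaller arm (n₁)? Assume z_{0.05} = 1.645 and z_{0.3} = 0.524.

n₁ = 32

With allocation ratio k = n₂/n₁ = 4, Var(x̄₁−x̄₂) = σ²(1/n₁ + 1/(k·n₁)) = σ²·(k+1)/(k·n₁).
So n₁ = (1 + 1/k)·((z_{α/2} + z_β)/d)² = 1.250 × (2.169/0.43)².
n₁ = 1.250 × 25.44 = 31.8.
Round up: n₁ = 32, giving n₂ = 4 × 32 = 128.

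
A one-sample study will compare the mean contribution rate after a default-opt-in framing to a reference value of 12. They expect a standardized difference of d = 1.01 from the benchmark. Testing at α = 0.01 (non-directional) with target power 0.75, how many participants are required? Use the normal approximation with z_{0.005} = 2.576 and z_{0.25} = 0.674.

For a one-sample test: n = ((z_{α/2} + z_β) / d)².
z_{α/2} + z_β = 2.576 + 0.674 = 3.250.
n = (3.250 / 1.01)² = 3.218² = 10.35.
Round up.

n = 11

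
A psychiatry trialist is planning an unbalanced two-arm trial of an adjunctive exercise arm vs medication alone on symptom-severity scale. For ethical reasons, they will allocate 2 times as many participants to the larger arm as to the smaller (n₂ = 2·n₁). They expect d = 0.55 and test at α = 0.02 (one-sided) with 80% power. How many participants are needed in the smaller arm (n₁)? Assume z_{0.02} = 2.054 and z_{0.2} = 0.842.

With allocation ratio k = n₂/n₁ = 2, Var(x̄₁−x̄₂) = σ²(1/n₁ + 1/(k·n₁)) = σ²·(k+1)/(k·n₁).
So n₁ = (1 + 1/k)·((z_{α} + z_β)/d)² = 1.500 × (2.896/0.55)².
n₁ = 1.500 × 27.73 = 41.6.
Round up: n₁ = 42, giving n₂ = 2 × 42 = 84.

n₁ = 42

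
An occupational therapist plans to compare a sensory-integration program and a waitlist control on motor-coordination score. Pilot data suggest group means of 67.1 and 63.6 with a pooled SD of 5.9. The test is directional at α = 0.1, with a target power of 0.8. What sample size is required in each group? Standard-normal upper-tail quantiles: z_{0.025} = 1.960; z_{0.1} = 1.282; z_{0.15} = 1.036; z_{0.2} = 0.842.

Cohen's d = |M₁ − M₂| / SD_pooled = |67.1 − 63.6| / 5.9 = 3.5 / 5.9 = 0.593.
For two independent groups with equal n: n = 2·((z_{α} + z_β) / d)².
z_{α} + z_β = 1.282 + 0.842 = 2.124.
n = 2 × (2.124 / 0.593)² = 2 × 3.582² = 2 × 12.83 = 25.7.
Round up to the next whole participant.

n = 26 per group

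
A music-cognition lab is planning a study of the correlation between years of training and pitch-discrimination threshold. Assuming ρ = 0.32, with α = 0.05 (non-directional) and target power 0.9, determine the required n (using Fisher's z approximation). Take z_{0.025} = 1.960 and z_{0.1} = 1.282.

Fisher's z: C = ½·ln((1+r)/(1−r)) = ½·ln(1.9412) = 0.3316.
n = ((z_{α/2} + z_β)/C)² + 3.
(1.960 + 1.282) / 0.3316 = 3.242 / 0.3316 = 9.777.
n = 9.777² + 3 = 95.59 + 3 = 98.6.
Round up.

n = 99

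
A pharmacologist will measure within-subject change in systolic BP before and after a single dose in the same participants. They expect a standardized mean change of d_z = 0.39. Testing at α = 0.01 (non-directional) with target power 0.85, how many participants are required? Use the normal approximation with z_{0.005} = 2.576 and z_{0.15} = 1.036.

For a paired (one-sample on differences) test: n = ((z_{α/2} + z_β) / d)².
z_{α/2} + z_β = 2.576 + 1.036 = 3.612.
n = (3.612 / 0.39)² = 9.262² = 85.78.
Round up.

n = 86 pairs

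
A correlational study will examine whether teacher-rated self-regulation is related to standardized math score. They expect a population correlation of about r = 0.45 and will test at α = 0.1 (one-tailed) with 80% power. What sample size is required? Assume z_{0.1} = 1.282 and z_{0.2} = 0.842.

n = 23

Fisher's z: C = ½·ln((1+r)/(1−r)) = ½·ln(2.6364) = 0.4847.
n = ((z_{α} + z_β)/C)² + 3.
(1.282 + 0.842) / 0.4847 = 2.124 / 0.4847 = 4.382.
n = 4.382² + 3 = 19.20 + 3 = 22.2.
Round up.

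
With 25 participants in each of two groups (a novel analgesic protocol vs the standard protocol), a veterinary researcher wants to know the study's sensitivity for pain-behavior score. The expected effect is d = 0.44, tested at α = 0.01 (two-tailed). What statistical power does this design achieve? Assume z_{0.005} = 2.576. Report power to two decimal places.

power ≈ 0.15

For two equal groups, power = Φ(d·√(n/2) − z_{α/2}).
d·√(n/2) = 0.44 × √(25/2) = 0.44 × 3.536 = 1.556.
z_β = 1.556 − 2.576 = -1.020.
Power = Φ(-1.020) = 0.154.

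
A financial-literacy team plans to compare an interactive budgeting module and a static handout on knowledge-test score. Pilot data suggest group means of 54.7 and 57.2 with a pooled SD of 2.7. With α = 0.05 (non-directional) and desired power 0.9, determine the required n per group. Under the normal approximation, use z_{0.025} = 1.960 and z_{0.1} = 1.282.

Cohen's d = |M₁ − M₂| / SD_pooled = |54.7 − 57.2| / 2.7 = 2.5 / 2.7 = 0.926.
For two independent groups with equal n: n = 2·((z_{α/2} + z_β) / d)².
z_{α/2} + z_β = 1.960 + 1.282 = 3.242.
n = 2 × (3.242 / 0.926)² = 2 × 3.501² = 2 × 12.26 = 24.5.
Round up to the next whole participant.

n = 25 per group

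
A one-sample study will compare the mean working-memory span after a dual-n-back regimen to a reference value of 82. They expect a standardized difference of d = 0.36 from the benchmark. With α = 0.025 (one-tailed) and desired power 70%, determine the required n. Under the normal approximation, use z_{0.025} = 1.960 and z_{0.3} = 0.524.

n = 48

For a one-sample test: n = ((z_{α} + z_β) / d)².
z_{α} + z_β = 1.960 + 0.524 = 2.484.
n = (2.484 / 0.36)² = 6.900² = 47.61.
Round up.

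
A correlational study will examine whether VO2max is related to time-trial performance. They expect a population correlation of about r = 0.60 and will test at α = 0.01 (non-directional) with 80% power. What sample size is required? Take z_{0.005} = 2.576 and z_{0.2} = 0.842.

n = 28

Fisher's z: C = ½·ln((1+r)/(1−r)) = ½·ln(4.0000) = 0.6931.
n = ((z_{α/2} + z_β)/C)² + 3.
(2.576 + 0.842) / 0.6931 = 3.418 / 0.6931 = 4.931.
n = 4.931² + 3 = 24.32 + 3 = 27.3.
Round up.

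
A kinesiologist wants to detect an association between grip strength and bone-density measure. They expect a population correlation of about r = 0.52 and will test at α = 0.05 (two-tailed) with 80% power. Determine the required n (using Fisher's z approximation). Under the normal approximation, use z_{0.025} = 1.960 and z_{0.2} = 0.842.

n = 27

Fisher's z: C = ½·ln((1+r)/(1−r)) = ½·ln(3.1667) = 0.5763.
n = ((z_{α/2} + z_β)/C)² + 3.
(1.960 + 0.842) / 0.5763 = 2.802 / 0.5763 = 4.862.
n = 4.862² + 3 = 23.64 + 3 = 26.6.
Round up.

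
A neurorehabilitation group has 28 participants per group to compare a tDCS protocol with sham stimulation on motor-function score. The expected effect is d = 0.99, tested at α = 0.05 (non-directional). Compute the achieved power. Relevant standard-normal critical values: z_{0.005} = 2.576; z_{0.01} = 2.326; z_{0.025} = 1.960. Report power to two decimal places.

power ≈ 0.96

For two equal groups, power = Φ(d·√(n/2) − z_{α/2}).
d·√(n/2) = 0.99 × √(28/2) = 0.99 × 3.742 = 3.704.
z_β = 3.704 − 1.960 = 1.744.
Power = Φ(1.744) = 0.959.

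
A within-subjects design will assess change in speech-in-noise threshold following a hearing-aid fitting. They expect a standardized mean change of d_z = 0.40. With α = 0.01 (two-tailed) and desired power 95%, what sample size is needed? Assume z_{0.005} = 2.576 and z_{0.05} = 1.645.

n = 112 pairs

For a paired (one-sample on differences) test: n = ((z_{α/2} + z_β) / d)².
z_{α/2} + z_β = 2.576 + 1.645 = 4.221.
n = (4.221 / 0.40)² = 10.553² = 111.36.
Round up.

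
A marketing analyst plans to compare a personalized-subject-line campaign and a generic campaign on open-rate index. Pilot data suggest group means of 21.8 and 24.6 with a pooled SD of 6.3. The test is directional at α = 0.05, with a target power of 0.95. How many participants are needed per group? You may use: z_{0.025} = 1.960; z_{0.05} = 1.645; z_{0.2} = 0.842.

Cohen's d = |M₁ − M₂| / SD_pooled = |21.8 − 24.6| / 6.3 = 2.8 / 6.3 = 0.444.
For two independent groups with equal n: n = 2·((z_{α} + z_β) / d)².
z_{α} + z_β = 1.645 + 1.645 = 3.290.
n = 2 × (3.290 / 0.444)² = 2 × 7.410² = 2 × 54.91 = 109.8.
Round up to the next whole participant.

n = 110 per group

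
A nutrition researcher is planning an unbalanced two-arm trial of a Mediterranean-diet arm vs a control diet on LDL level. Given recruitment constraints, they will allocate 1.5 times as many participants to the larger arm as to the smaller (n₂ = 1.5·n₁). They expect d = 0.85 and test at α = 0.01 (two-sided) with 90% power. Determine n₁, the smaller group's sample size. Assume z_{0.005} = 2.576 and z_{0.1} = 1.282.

n₁ = 35

With allocation ratio k = n₂/n₁ = 1.5, Var(x̄₁−x̄₂) = σ²(1/n₁ + 1/(k·n₁)) = σ²·(k+1)/(k·n₁).
So n₁ = (1 + 1/k)·((z_{α/2} + z_β)/d)² = 1.667 × (3.858/0.85)².
n₁ = 1.667 × 20.60 = 34.3.
Round up: n₁ = 35, giving n₂ = ⌈1.5 × 35⌉ = ⌈52.5⌉ = 53.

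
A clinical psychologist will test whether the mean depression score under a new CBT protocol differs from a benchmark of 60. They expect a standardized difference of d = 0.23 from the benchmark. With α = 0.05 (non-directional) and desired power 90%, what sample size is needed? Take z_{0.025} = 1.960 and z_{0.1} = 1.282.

For a one-sample test: n = ((z_{α/2} + z_β) / d)².
z_{α/2} + z_β = 1.960 + 1.282 = 3.242.
n = (3.242 / 0.23)² = 14.096² = 198.69.
Round up.

n = 199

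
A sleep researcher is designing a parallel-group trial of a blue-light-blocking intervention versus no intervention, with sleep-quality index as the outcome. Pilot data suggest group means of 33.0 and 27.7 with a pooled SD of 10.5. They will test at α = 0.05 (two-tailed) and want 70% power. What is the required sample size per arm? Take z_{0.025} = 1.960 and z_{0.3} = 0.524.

Cohen's d = |M₁ − M₂| / SD_pooled = |33.0 − 27.7| / 10.5 = 5.3 / 10.5 = 0.505.
For two independent groups with equal n: n = 2·((z_{α/2} + z_β) / d)².
z_{α/2} + z_β = 1.960 + 0.524 = 2.484.
n = 2 × (2.484 / 0.505)² = 2 × 4.919² = 2 × 24.19 = 48.4.
Round up to the next whole participant.

n = 49 per group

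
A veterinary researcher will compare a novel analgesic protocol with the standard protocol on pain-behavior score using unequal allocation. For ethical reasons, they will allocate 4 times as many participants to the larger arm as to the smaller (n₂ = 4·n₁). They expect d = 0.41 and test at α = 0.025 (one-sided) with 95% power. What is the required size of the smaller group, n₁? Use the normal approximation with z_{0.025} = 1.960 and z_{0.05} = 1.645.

n₁ = 97

With allocation ratio k = n₂/n₁ = 4, Var(x̄₁−x̄₂) = σ²(1/n₁ + 1/(k·n₁)) = σ²·(k+1)/(k·n₁).
So n₁ = (1 + 1/k)·((z_{α} + z_β)/d)² = 1.250 × (3.605/0.41)².
n₁ = 1.250 × 77.31 = 96.6.
Round up: n₁ = 97, giving n₂ = 4 × 97 = 388.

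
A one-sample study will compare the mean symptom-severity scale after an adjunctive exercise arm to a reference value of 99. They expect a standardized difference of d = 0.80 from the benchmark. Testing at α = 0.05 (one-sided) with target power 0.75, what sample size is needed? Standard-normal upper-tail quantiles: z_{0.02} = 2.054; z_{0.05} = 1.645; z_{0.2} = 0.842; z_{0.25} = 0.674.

n = 9

For a one-sample test: n = ((z_{α} + z_β) / d)².
z_{α} + z_β = 1.645 + 0.674 = 2.319.
n = (2.319 / 0.80)² = 2.899² = 8.40.
Round up.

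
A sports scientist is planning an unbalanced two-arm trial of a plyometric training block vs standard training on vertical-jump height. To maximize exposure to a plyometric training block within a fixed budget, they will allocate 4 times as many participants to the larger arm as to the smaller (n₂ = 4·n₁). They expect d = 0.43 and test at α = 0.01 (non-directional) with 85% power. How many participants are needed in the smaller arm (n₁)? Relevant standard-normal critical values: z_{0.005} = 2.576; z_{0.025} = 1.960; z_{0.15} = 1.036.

With allocation ratio k = n₂/n₁ = 4, Var(x̄₁−x̄₂) = σ²(1/n₁ + 1/(k·n₁)) = σ²·(k+1)/(k·n₁).
So n₁ = (1 + 1/k)·((z_{α/2} + z_β)/d)² = 1.250 × (3.612/0.43)².
n₁ = 1.250 × 70.56 = 88.2.
Round up: n₁ = 89, giving n₂ = 4 × 89 = 356.

n₁ = 89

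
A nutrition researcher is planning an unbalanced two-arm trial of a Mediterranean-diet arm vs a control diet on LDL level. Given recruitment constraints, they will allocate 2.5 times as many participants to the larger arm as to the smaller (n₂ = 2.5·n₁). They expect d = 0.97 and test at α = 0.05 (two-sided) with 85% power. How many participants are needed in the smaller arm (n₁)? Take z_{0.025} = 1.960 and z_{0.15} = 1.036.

With allocation ratio k = n₂/n₁ = 2.5, Var(x̄₁−x̄₂) = σ²(1/n₁ + 1/(k·n₁)) = σ²·(k+1)/(k·n₁).
So n₁ = (1 + 1/k)·((z_{α/2} + z_β)/d)² = 1.400 × (2.996/0.97)².
n₁ = 1.400 × 9.54 = 13.4.
Round up: n₁ = 14, giving n₂ = 2.5 × 14 = 35.

n₁ = 14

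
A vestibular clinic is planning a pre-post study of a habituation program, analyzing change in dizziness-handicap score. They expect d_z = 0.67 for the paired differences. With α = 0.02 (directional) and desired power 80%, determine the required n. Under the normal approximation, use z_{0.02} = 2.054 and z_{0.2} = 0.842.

For a paired (one-sample on differences) test: n = ((z_{α} + z_β) / d)².
z_{α} + z_β = 2.054 + 0.842 = 2.896.
n = (2.896 / 0.67)² = 4.322² = 18.68.
Round up.

n = 19 pairs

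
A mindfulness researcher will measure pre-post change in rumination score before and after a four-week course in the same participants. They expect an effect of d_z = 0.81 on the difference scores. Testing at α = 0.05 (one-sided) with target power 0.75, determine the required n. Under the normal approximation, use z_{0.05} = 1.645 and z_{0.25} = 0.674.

n = 9 pairs

For a paired (one-sample on differences) test: n = ((z_{α} + z_β) / d)².
z_{α} + z_β = 1.645 + 0.674 = 2.319.
n = (2.319 / 0.81)² = 2.863² = 8.20.
Round up.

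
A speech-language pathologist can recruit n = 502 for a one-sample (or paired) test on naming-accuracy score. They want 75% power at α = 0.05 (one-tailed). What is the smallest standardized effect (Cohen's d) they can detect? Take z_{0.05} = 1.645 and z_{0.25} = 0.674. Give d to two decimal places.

For a single sample (or paired design) of n = 502: d_min = (z_{α} + z_β)/√n.
z-sum = 1.645 + 0.674 = 2.319.
d_min = 2.319 / √502 = 2.319 / 22.405 = 0.104.

d_min ≈ 0.10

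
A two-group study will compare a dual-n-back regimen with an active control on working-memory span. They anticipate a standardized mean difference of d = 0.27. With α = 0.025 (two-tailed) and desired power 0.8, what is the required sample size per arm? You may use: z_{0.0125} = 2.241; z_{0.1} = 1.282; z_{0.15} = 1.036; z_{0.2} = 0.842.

n = 261 per group

For two independent groups with equal n: n = 2·((z_{α/2} + z_β) / d)².
z_{α/2} + z_β = 2.241 + 0.842 = 3.083.
n = 2 × (3.083 / 0.27)² = 2 × 11.419² = 2 × 130.38 = 260.8.
Round up to the next whole participant.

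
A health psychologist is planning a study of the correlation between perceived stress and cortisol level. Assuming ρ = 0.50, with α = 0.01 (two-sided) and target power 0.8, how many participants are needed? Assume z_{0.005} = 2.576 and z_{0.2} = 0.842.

n = 42

Fisher's z: C = ½·ln((1+r)/(1−r)) = ½·ln(3.0000) = 0.5493.
n = ((z_{α/2} + z_β)/C)² + 3.
(2.576 + 0.842) / 0.5493 = 3.418 / 0.5493 = 6.222.
n = 6.222² + 3 = 38.72 + 3 = 41.7.
Round up.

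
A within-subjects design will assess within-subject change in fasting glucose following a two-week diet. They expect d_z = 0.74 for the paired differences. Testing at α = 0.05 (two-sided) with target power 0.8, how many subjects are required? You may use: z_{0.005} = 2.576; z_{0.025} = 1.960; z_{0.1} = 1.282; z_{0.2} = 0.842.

For a paired (one-sample on differences) test: n = ((z_{α/2} + z_β) / d)².
z_{α/2} + z_β = 1.960 + 0.842 = 2.802.
n = (2.802 / 0.74)² = 3.786² = 14.34.
Round up.

n = 15 pairs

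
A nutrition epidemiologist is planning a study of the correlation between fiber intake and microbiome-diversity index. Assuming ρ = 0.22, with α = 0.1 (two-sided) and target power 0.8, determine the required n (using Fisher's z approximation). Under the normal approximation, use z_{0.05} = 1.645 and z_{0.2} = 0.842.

Fisher's z: C = ½·ln((1+r)/(1−r)) = ½·ln(1.5641) = 0.2237.
n = ((z_{α/2} + z_β)/C)² + 3.
(1.645 + 0.842) / 0.2237 = 2.487 / 0.2237 = 11.118.
n = 11.118² + 3 = 123.60 + 3 = 126.6.
Round up.

n = 127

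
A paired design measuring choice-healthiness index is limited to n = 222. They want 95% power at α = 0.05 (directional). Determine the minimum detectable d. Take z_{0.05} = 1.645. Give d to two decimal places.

For a single sample (or paired design) of n = 222: d_min = (z_{α} + z_β)/√n.
z-sum = 1.645 + 1.645 = 3.290.
d_min = 3.290 / √222 = 3.290 / 14.900 = 0.221.

d_min ≈ 0.22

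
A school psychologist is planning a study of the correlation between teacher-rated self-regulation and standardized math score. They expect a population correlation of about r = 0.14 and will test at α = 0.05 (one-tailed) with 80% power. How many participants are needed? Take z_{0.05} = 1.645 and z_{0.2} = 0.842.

Fisher's z: C = ½·ln((1+r)/(1−r)) = ½·ln(1.3256) = 0.1409.
n = ((z_{α} + z_β)/C)² + 3.
(1.645 + 0.842) / 0.1409 = 2.487 / 0.1409 = 17.651.
n = 17.651² + 3 = 311.55 + 3 = 314.6.
Round up.

n = 315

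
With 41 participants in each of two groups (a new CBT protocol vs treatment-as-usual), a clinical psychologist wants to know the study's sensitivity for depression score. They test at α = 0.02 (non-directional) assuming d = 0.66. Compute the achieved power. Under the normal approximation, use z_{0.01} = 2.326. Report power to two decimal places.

power ≈ 0.75

For two equal groups, power = Φ(d·√(n/2) − z_{α/2}).
d·√(n/2) = 0.66 × √(41/2) = 0.66 × 4.528 = 2.988.
z_β = 2.988 − 2.326 = 0.662.
Power = Φ(0.662) = 0.746.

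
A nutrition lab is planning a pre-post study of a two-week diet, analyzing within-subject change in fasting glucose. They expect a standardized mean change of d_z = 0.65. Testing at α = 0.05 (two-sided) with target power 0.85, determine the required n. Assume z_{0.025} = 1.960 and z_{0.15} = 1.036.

n = 22 pairs

For a paired (one-sample on differences) test: n = ((z_{α/2} + z_β) / d)².
z_{α/2} + z_β = 1.960 + 1.036 = 2.996.
n = (2.996 / 0.65)² = 4.609² = 21.25.
Round up.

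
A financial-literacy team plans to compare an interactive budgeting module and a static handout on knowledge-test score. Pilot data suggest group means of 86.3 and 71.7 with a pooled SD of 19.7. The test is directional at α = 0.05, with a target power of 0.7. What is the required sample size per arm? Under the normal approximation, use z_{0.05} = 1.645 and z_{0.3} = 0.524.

n = 18 per group

Cohen's d = |M₁ − M₂| / SD_pooled = |86.3 − 71.7| / 19.7 = 14.6 / 19.7 = 0.741.
For two independent groups with equal n: n = 2·((z_{α} + z_β) / d)².
z_{α} + z_β = 1.645 + 0.524 = 2.169.
n = 2 × (2.169 / 0.741)² = 2 × 2.927² = 2 × 8.57 = 17.1.
Round up to the next whole participant.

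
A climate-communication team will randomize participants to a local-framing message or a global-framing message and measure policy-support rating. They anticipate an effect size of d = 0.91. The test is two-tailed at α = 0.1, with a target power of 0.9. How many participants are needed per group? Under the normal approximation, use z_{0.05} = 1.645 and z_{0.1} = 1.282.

n = 21 per group

For two independent groups with equal n: n = 2·((z_{α/2} + z_β) / d)².
z_{α/2} + z_β = 1.645 + 1.282 = 2.927.
n = 2 × (2.927 / 0.91)² = 2 × 3.216² = 2 × 10.35 = 20.7.
Round up to the next whole participant.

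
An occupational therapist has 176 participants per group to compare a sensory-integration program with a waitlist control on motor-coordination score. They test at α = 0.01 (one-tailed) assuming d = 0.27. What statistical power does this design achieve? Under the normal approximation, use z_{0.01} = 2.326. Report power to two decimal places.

power ≈ 0.58

For two equal groups, power = Φ(d·√(n/2) − z_{α}).
d·√(n/2) = 0.27 × √(176/2) = 0.27 × 9.381 = 2.533.
z_β = 2.533 − 2.326 = 0.207.
Power = Φ(0.207) = 0.582.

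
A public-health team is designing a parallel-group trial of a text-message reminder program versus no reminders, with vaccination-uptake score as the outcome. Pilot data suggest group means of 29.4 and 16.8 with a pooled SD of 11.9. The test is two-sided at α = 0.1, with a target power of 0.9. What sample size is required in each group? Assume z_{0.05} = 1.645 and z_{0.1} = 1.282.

n = 16 per group

Cohen's d = |M₁ − M₂| / SD_pooled = |29.4 − 16.8| / 11.9 = 12.6 / 11.9 = 1.059.
For two independent groups with equal n: n = 2·((z_{α/2} + z_β) / d)².
z_{α/2} + z_β = 1.645 + 1.282 = 2.927.
n = 2 × (2.927 / 1.059)² = 2 × 2.764² = 2 × 7.64 = 15.3.
Round up to the next whole participant.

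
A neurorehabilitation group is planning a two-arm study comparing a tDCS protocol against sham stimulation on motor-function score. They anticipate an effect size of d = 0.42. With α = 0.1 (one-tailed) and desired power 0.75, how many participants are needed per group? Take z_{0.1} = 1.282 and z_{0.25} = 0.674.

For two independent groups with equal n: n = 2·((z_{α} + z_β) / d)².
z_{α} + z_β = 1.282 + 0.674 = 1.956.
n = 2 × (1.956 / 0.42)² = 2 × 4.657² = 2 × 21.69 = 43.4.
Round up to the next whole participant.

n = 44 per group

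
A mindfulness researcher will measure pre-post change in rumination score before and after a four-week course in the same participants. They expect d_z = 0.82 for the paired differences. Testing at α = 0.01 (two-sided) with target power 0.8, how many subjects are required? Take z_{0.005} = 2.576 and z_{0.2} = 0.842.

n = 18 pairs

For a paired (one-sample on differences) test: n = ((z_{α/2} + z_β) / d)².
z_{α/2} + z_β = 2.576 + 0.842 = 3.418.
n = (3.418 / 0.82)² = 4.168² = 17.37.
Round up.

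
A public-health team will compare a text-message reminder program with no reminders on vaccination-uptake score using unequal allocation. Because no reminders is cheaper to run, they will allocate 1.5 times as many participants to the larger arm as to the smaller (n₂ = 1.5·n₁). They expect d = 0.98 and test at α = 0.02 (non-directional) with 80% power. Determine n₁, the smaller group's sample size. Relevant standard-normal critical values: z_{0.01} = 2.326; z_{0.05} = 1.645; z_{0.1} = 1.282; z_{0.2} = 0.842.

With allocation ratio k = n₂/n₁ = 1.5, Var(x̄₁−x̄₂) = σ²(1/n₁ + 1/(k·n₁)) = σ²·(k+1)/(k·n₁).
So n₁ = (1 + 1/k)·((z_{α/2} + z_β)/d)² = 1.667 × (3.168/0.98)².
n₁ = 1.667 × 10.45 = 17.4.
Round up: n₁ = 18, giving n₂ = 1.5 × 18 = 27.

n₁ = 18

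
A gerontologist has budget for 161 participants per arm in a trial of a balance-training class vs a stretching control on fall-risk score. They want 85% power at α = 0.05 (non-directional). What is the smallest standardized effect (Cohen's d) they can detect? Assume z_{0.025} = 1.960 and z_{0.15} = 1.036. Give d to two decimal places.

d_min ≈ 0.33

For two independent groups of n = 161 each: d_min = (z_{α/2} + z_β)·√(2/n).
z-sum = 1.960 + 1.036 = 2.996.
d_min = 2.996 × √(2/161) = 2.996 × 0.1115 = 0.334.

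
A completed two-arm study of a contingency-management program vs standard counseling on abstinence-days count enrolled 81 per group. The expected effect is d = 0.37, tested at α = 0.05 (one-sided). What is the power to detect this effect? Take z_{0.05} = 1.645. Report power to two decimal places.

power ≈ 0.76

For two equal groups, power = Φ(d·√(n/2) − z_{α}).
d·√(n/2) = 0.37 × √(81/2) = 0.37 × 6.364 = 2.355.
z_β = 2.355 − 1.645 = 0.710.
Power = Φ(0.710) = 0.761.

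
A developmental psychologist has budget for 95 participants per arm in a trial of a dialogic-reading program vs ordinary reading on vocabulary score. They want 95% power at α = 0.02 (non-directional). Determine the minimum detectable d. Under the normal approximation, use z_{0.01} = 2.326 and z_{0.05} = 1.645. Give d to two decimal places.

d_min ≈ 0.58

For two independent groups of n = 95 each: d_min = (z_{α/2} + z_β)·√(2/n).
z-sum = 2.326 + 1.645 = 3.971.
d_min = 3.971 × √(2/95) = 3.971 × 0.1451 = 0.576.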